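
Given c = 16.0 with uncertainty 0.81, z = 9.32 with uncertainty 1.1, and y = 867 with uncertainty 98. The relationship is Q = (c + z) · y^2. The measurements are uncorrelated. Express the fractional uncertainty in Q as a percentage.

Let u = c + z = 25.3. δu = √(δc² + δz²) = √(0.656 + 1.21) = 1.37, so δu/u = 0.0540.
Q is then a monomial in u, y:
δQ/Q = √((δu/u)² + (2·δy/y)²) = √(0.00291 + 0.0511) = 0.232

23.2%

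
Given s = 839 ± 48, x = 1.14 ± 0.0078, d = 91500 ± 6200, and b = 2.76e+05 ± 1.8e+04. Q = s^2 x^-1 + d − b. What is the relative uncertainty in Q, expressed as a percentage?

Let p = s^2·x^-1 = 6.17e+05. δp/p = √((2·δs/s)² + (-1·δx/x)²) = √(0.0131 + 4.68e-05) = 0.115, so δp = 70800.
Q = p + d − b: δQ = √(δp² + δd² + δb²) = √(5.01e+09 + 3.84e+07 + 3.24e+08) = 73300
Q = 4.33e+05, so δQ/Q = 73300/4.33e+05 = 0.169.

16.9%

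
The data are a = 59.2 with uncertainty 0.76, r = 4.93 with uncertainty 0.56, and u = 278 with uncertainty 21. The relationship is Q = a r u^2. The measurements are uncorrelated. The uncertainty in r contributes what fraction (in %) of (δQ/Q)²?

(δQ/Q)² = (1·δa/a)² + (1·δr/r)² + (2·δu/u)²
  a term: (1×0.0128)² = 0.000165
  r term: (1×0.114)² = 0.0129
  u term: (2×0.0755)² = 0.0228
Total = 0.0359. Share from r = 0.0129/0.0359 = 0.359.

35.9%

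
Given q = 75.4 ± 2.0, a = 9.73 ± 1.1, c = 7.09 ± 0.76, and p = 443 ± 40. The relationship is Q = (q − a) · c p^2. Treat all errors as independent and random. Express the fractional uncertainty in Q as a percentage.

21.3%

Let u = q − a = 65.7. δu = √(δq² + δa²) = √(4.00 + 1.21) = 2.28, so δu/u = 0.0348.
Q is then a monomial in u, c, p:
δQ/Q = √((δu/u)² + (1·δc/c)² + (2·δp/p)²) = √(0.00121 + 0.0115 + 0.0326) = 0.213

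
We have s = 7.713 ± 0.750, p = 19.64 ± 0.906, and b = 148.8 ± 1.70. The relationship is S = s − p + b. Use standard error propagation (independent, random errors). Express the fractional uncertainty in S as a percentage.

1.51%

Absolute uncertainties add in quadrature for a linear combination:
  (δs)² = 0.562;  (δp)² = 0.821;  (δb)² = 2.89
δS = √(4.27) = 2.07
S = 136.9, so δS/S = 2.07/136.9 = 0.0151.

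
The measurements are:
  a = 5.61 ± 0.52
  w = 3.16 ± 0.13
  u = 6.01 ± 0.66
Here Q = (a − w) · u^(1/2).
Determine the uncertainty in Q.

Let h = a − w = 2.45. δh = √(δa² + δw²) = √(0.270 + 0.0169) = 0.536, so δh/h = 0.219.
Q is then a monomial in h, u:
δQ/Q = √((δh/h)² + (½·δu/u)²) = √(0.0479 + 0.00301) = 0.226
Q = 6.01, so δQ = 0.226 × 6.01 = 1.35.

1.35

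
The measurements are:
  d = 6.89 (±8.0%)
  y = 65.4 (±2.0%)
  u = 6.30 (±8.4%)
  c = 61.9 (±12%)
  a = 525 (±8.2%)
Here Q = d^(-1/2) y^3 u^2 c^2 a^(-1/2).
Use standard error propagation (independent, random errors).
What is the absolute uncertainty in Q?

2.15e+08

Each factor contributes (exponent × relative error)² to (δQ/Q)²:
  (−½·δd/d)² = (-0.5×0.0800)² = 0.00160;  (3·δy/y)² = (3×0.0200)² = 0.00360;  (2·δu/u)² = (2×0.0840)² = 0.0282;  (2·δc/c)² = (2×0.120)² = 0.0576;  (−½·δa/a)² = (-0.5×0.0820)² = 0.00168
δQ/Q = √(0.0927) = 0.304
Q = 7.07e+08, so δQ = 0.304 × 7.07e+08 = 2.15e+08.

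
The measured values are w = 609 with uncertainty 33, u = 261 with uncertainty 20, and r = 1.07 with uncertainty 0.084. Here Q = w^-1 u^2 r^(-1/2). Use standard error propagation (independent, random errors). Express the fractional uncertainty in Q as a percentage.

Since Q is a product/quotient, work with relative uncertainties:
  (-1·δw/w)² = (-1×0.0542)² = 0.00294;  (2·δu/u)² = (2×0.0766)² = 0.0235;  (−½·δr/r)² = (-0.5×0.0785)² = 0.00154
δQ/Q = √(0.0280) = 0.167

16.7%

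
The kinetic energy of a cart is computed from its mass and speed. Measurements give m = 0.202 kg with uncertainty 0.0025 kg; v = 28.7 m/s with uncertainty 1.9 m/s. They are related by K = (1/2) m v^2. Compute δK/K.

Since K is a product/quotient, work with relative uncertainties:
  (1·δm/m)² = (1×0.0124)² = 0.000153;  (2·δv/v)² = (2×0.0662)² = 0.0175
δK/K = √(0.0177) = 0.133

0.133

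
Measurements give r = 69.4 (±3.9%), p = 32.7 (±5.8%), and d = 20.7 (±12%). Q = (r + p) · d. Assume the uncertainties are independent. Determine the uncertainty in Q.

263

Let u = r + p = 102. δu = √(δr² + δp²) = √(7.33 + 3.60) = 3.30, so δu/u = 0.0324.
Q is then a monomial in u, d:
δQ/Q = √((δu/u)² + (1·δd/d)²) = √(0.00105 + 0.0144) = 0.124
Q = 2110, so δQ = 0.124 × 2110 = 263.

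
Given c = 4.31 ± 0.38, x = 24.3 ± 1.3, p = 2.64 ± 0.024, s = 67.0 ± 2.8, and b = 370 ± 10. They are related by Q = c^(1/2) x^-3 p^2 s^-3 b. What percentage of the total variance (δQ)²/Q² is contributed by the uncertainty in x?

(δQ/Q)² = (½·δc/c)² + (-3·δx/x)² + (2·δp/p)² + (-3·δs/s)² + (1·δb/b)²
  c term: (0.5×0.0882)² = 0.00194
  x term: (-3×0.0535)² = 0.0258
  p term: (2×0.00909)² = 0.000331
  s term: (-3×0.0418)² = 0.0157
  b term: (1×0.0270)² = 0.000730
Total = 0.0445. Share from x = 0.0258/0.0445 = 0.579.

57.9%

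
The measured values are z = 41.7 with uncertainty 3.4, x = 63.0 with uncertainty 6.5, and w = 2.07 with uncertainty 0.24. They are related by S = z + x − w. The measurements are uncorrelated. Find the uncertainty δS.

7.34

S is a linear combination, so absolute uncertainties add in quadrature:
  (δz)² = 11.6;  (δx)² = 42.2;  (δw)² = 0.0576
δS = √(53.9) = 7.34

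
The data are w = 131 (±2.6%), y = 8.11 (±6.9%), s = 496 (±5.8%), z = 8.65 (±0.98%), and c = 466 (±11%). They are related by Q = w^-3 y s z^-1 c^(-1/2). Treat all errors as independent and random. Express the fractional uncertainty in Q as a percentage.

For a monomial Q ∝ w^-3, y, s, z^-1, c^(-1/2), fractional errors add in quadrature:
  (-3·δw/w)² = (-3×0.0260)² = 0.00608;  (1·δy/y)² = (1×0.0690)² = 0.00476;  (1·δs/s)² = (1×0.0580)² = 0.00336;  (-1·δz/z)² = (-1×0.00980)² = 9.6e-05;  (−½·δc/c)² = (-0.5×0.110)² = 0.00302
δQ/Q = √(0.0173) = 0.132

13.2%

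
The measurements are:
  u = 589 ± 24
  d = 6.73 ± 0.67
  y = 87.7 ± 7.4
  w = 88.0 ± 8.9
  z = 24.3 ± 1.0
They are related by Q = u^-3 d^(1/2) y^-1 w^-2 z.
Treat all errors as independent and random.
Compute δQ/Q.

0.259

Since Q is a product/quotient, work with relative uncertainties:
  (-3·δu/u)² = (-3×0.0407)² = 0.0149;  (½·δd/d)² = (0.5×0.0996)² = 0.00248;  (-1·δy/y)² = (-1×0.0844)² = 0.00712;  (-2·δw/w)² = (-2×0.101)² = 0.0409;  (1·δz/z)² = (1×0.0412)² = 0.00169
δQ/Q = √(0.0671) = 0.259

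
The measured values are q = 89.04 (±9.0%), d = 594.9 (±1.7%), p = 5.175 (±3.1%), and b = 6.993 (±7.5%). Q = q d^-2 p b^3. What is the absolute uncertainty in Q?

Products/powers → add relative errors in quadrature, weighted by exponent:
  (1·δq/q)² = (1×0.0900)² = 0.00810;  (-2·δd/d)² = (-2×0.0170)² = 0.00116;  (1·δp/p)² = (1×0.0310)² = 0.000961;  (3·δb/b)² = (3×0.0750)² = 0.0506
δQ/Q = √(0.0608) = 0.247
Q = 0.4452, so δQ = 0.247 × 0.4452 = 0.110.

0.110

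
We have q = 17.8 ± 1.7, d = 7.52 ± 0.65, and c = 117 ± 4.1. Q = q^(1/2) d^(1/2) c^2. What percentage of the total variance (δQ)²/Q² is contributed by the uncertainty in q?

25.2%

(δQ/Q)² = (½·δq/q)² + (½·δd/d)² + (2·δc/c)²
  q term: (0.5×0.0955)² = 0.00228
  d term: (0.5×0.0864)² = 0.00187
  c term: (2×0.0350)² = 0.00491
Total = 0.00906. Share from q = 0.00228/0.00906 = 0.252.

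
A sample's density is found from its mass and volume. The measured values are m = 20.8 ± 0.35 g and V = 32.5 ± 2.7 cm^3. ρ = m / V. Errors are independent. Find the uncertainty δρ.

0.0542 g/cm^3

For a monomial ρ ∝ m, V^-1, fractional errors add in quadrature:
  (1·δm/m)² = (1×0.0168)² = 0.000283;  (-1·δV/V)² = (-1×0.0831)² = 0.00690
δρ/ρ = √(0.00718) = 0.0848
ρ = 0.640 g/cm^3, so δρ = 0.0848 × 0.640 = 0.0542 g/cm^3.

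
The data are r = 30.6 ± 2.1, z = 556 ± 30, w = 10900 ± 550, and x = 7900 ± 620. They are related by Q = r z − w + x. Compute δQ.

Let p = r·z = 17000. δp/p = √((1·δr/r)² + (1·δz/z)²) = √(0.00471 + 0.00291) = 0.0873, so δp = 1490.
Q = p − w + x: δQ = √(δp² + δw² + δx²) = √(2.21e+06 + 3.02e+05 + 3.84e+05) = 1700

1700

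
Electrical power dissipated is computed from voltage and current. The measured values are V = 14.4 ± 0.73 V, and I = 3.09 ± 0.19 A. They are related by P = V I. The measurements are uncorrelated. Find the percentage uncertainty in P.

P is a product of powers, so relative uncertainties combine in quadrature:
  (1·δV/V)² = (1×0.0507)² = 0.00257;  (1·δI/I)² = (1×0.0615)² = 0.00378
δP/P = √(0.00635) = 0.0797

7.97%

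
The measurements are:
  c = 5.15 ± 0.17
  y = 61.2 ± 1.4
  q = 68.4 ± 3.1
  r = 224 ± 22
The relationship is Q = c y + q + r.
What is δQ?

25.6

Let p = c·y = 315. δp/p = √((1·δc/c)² + (1·δy/y)²) = √(0.00109 + 0.000523) = 0.0402, so δp = 12.7.
Q = p + q + r: δQ = √(δp² + δq² + δr²) = √(160 + 9.61 + 484) = 25.6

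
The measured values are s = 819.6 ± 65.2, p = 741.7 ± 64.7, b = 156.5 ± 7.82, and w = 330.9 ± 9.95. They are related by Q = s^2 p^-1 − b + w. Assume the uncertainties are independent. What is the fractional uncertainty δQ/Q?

0.153

Let h = s^2·p^-1 = 905.7. δh/h = √((2·δs/s)² + (-1·δp/p)²) = √(0.0253 + 0.00761) = 0.181, so δh = 164.
Q = h − b + w: δQ = √(δh² + δb² + δw²) = √(27000 + 61.2 + 99.0) = 165
Q = 1080, so δQ/Q = 165/1080 = 0.153.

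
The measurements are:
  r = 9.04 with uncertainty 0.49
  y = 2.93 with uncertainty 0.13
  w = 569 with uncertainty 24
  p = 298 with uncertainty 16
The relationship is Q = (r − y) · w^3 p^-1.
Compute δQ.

Let u = r − y = 6.11. δu = √(δr² + δy²) = √(0.240 + 0.0169) = 0.507, so δu/u = 0.0830.
Q is then a monomial in u, w, p:
δQ/Q = √((δu/u)² + (3·δw/w)² + (-1·δp/p)²) = √(0.00688 + 0.0160 + 0.00288) = 0.161
Q = 3.78e+06, so δQ = 0.161 × 3.78e+06 = 6.06e+05.

6.06e+05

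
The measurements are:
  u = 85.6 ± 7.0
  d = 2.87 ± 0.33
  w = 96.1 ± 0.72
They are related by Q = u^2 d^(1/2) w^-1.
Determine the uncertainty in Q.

22.4

Since Q is a product/quotient, work with relative uncertainties:
  (2·δu/u)² = (2×0.0818)² = 0.0267;  (½·δd/d)² = (0.5×0.115)² = 0.00331;  (-1·δw/w)² = (-1×0.00749)² = 5.61e-05
δQ/Q = √(0.0301) = 0.174
Q = 129, so δQ = 0.174 × 129 = 22.4.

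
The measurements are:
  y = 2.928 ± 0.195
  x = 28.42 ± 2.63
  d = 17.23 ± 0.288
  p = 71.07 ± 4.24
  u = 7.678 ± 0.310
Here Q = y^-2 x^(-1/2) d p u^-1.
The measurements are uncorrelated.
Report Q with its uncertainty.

Since Q is a product/quotient, work with relative uncertainties:
  (-2·δy/y)² = (-2×0.0666)² = 0.0177;  (−½·δx/x)² = (-0.5×0.0925)² = 0.00214;  (1·δd/d)² = (1×0.0167)² = 0.000279;  (1·δp/p)² = (1×0.0597)² = 0.00356;  (-1·δu/u)² = (-1×0.0404)² = 0.00163
δQ/Q = √(0.0254) = 0.159
Q = 3.490, so δQ = 0.159 × 3.490 = 0.556.

3.490 ± 0.556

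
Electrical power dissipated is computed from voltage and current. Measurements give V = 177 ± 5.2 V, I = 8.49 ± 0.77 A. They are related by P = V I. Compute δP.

143 W

Relative error in a monomial: (δP/P)² = Σ (nᵢ · δxᵢ/xᵢ)².
  (1·δV/V)² = (1×0.0294)² = 0.000863;  (1·δI/I)² = (1×0.0907)² = 0.00823
δP/P = √(0.00909) = 0.0953
P = 1500 W, so δP = 0.0953 × 1500 = 143 W.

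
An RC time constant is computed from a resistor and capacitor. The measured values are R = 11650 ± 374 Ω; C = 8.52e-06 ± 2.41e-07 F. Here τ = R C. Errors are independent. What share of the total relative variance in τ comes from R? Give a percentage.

(δτ/τ)² = (1·δR/R)² + (1·δC/C)²
  R term: (1×0.0321)² = 0.00103
  C term: (1×0.0283)² = 0.000800
Total = 0.00183. Share from R = 0.00103/0.00183 = 0.563.

56.3%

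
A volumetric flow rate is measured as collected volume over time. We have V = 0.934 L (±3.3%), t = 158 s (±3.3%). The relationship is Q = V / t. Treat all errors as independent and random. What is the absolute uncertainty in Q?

Products/powers → add relative errors in quadrature, weighted by exponent:
  (1·δV/V)² = (1×0.0330)² = 0.00109;  (-1·δt/t)² = (-1×0.0330)² = 0.00109
δQ/Q = √(0.00218) = 0.0467
Q = 0.00591 L/s, so δQ = 0.0467 × 0.00591 = 0.000276 L/s.

0.000276 L/s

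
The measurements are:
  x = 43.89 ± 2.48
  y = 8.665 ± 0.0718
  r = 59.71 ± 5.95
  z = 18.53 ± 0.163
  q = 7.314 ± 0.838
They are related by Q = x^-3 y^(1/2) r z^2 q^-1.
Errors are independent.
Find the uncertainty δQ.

Q is a product of powers, so relative uncertainties combine in quadrature:
  (-3·δx/x)² = (-3×0.0565)² = 0.0287;  (½·δy/y)² = (0.5×0.00829)² = 1.72e-05;  (1·δr/r)² = (1×0.0996)² = 0.00993;  (2·δz/z)² = (2×0.00880)² = 0.000310;  (-1·δq/q)² = (-1×0.115)² = 0.0131
δQ/Q = √(0.0521) = 0.228
Q = 0.09760, so δQ = 0.228 × 0.09760 = 0.0223.

0.0223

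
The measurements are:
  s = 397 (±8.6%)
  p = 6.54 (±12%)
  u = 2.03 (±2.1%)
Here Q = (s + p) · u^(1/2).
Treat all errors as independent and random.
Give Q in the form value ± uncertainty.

575 ± 49.0

Let w = s + p = 404. δw = √(δs² + δp²) = √(1170 + 0.616) = 34.2, so δw/w = 0.0846.
Q is then a monomial in w, u:
δQ/Q = √((δw/w)² + (½·δu/u)²) = √(0.00716 + 0.000110) = 0.0853
Q = 575, so δQ = 0.0853 × 575 = 49.0.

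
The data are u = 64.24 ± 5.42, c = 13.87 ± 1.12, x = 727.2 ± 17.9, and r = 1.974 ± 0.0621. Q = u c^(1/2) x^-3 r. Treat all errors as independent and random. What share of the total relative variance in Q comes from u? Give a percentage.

(δQ/Q)² = (1·δu/u)² + (½·δc/c)² + (-3·δx/x)² + (1·δr/r)²
  u term: (1×0.0844)² = 0.00712
  c term: (0.5×0.0807)² = 0.00163
  x term: (-3×0.0246)² = 0.00545
  r term: (1×0.0315)² = 0.000990
Total = 0.0152. Share from u = 0.00712/0.0152 = 0.469.

46.9%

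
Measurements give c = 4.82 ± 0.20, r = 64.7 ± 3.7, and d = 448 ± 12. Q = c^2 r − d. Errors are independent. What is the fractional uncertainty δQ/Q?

0.144

Let p = c^2·r = 1500. δp/p = √((2·δc/c)² + (1·δr/r)²) = √(0.00689 + 0.00327) = 0.101, so δp = 151.
Q = p − d: δQ = √(δp² + δd²) = √(22900 + 144) = 152
Q = 1060, so δQ/Q = 152/1060 = 0.144.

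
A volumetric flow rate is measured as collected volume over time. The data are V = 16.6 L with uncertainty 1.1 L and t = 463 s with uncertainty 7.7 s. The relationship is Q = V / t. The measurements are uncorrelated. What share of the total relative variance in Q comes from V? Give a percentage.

94.1%

(δQ/Q)² = (1·δV/V)² + (-1·δt/t)²
  V term: (1×0.0663)² = 0.00439
  t term: (-1×0.0166)² = 0.000277
Total = 0.00467. Share from V = 0.00439/0.00467 = 0.941.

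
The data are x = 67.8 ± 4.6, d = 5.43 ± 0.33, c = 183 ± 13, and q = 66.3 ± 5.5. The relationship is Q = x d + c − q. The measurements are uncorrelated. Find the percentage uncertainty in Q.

7.50%

Let p = x·d = 368. δp/p = √((1·δx/x)² + (1·δd/d)²) = √(0.00460 + 0.00369) = 0.0911, so δp = 33.5.
Q = p + c − q: δQ = √(δp² + δc² + δq²) = √(1120 + 169 + 30.2) = 36.4
Q = 485, so δQ/Q = 36.4/485 = 0.0750.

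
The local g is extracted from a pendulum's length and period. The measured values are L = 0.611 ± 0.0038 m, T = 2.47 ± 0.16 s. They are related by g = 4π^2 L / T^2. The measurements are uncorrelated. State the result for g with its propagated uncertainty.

3.95 ± 0.513 m/s^2

Products/powers → add relative errors in quadrature, weighted by exponent:
  (1·δL/L)² = (1×0.00622)² = 3.87e-05;  (-2·δT/T)² = (-2×0.0648)² = 0.0168
δg/g = √(0.0168) = 0.130
g = 3.95 m/s^2, so δg = 0.130 × 3.95 = 0.513 m/s^2.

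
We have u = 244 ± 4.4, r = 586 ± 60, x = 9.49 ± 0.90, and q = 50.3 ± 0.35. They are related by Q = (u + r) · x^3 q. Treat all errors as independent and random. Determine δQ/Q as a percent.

Let w = u + r = 830. δw = √(δu² + δr²) = √(19.4 + 3600) = 60.2, so δw/w = 0.0725.
Q is then a monomial in w, x, q:
δQ/Q = √((δw/w)² + (3·δx/x)² + (1·δq/q)²) = √(0.00525 + 0.0809 + 4.84e-05) = 0.294

29.4%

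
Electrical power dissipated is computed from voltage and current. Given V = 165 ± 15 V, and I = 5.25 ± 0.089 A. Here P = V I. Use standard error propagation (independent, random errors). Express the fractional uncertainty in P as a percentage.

Each factor contributes (exponent × relative error)² to (δP/P)²:
  (1·δV/V)² = (1×0.0909)² = 0.00826;  (1·δI/I)² = (1×0.0170)² = 0.000287
δP/P = √(0.00855) = 0.0925

9.25%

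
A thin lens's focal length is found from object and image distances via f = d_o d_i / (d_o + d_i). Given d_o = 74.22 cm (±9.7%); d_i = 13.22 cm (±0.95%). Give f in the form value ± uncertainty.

∂f/∂d_o = (d_i/(d_o+d_i))² = 0.0229;  ∂f/∂d_i = (d_o/(d_o+d_i))² = 0.720
δf = √((∂f/∂d_o · δd_o)² + (∂f/∂d_i · δd_i)²) = √(0.0271 + 0.00819) = 0.188 cm
f = 11.22 cm.

11.22 ± 0.188 cm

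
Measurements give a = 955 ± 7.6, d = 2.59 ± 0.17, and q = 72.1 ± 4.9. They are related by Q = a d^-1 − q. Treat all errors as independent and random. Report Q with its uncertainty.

297 ± 24.9

Let p = a·d^-1 = 369. δp/p = √((1·δa/a)² + (-1·δd/d)²) = √(6.33e-05 + 0.00431) = 0.0661, so δp = 24.4.
Q = p − q: δQ = √(δp² + δq²) = √(594 + 24.0) = 24.9
Q = 297.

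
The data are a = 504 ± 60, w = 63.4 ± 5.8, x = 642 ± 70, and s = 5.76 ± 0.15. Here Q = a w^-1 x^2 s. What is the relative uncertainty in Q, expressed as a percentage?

Each factor contributes (exponent × relative error)² to (δQ/Q)²:
  (1·δa/a)² = (1×0.119)² = 0.0142;  (-1·δw/w)² = (-1×0.0915)² = 0.00837;  (2·δx/x)² = (2×0.109)² = 0.0476;  (1·δs/s)² = (1×0.0260)² = 0.000678
δQ/Q = √(0.0708) = 0.266

26.6%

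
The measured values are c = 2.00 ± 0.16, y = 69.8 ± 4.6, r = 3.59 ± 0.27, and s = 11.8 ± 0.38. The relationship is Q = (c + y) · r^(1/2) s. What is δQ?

Let u = c + y = 71.8. δu = √(δc² + δy²) = √(0.0256 + 21.2) = 4.60, so δu/u = 0.0641.
Q is then a monomial in u, r, s:
δQ/Q = √((δu/u)² + (½·δr/r)² + (1·δs/s)²) = √(0.00411 + 0.00141 + 0.00104) = 0.0810
Q = 1610, so δQ = 0.0810 × 1610 = 130.

130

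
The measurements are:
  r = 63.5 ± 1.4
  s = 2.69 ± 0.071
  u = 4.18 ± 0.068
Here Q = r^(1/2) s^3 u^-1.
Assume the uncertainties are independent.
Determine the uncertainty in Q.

3.03

Since Q is a product/quotient, work with relative uncertainties:
  (½·δr/r)² = (0.5×0.0220)² = 0.000122;  (3·δs/s)² = (3×0.0264)² = 0.00627;  (-1·δu/u)² = (-1×0.0163)² = 0.000265
δQ/Q = √(0.00666) = 0.0816
Q = 37.1, so δQ = 0.0816 × 37.1 = 3.03.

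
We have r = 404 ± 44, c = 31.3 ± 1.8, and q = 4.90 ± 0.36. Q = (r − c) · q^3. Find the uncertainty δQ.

Let u = r − c = 373. δu = √(δr² + δc²) = √(1940 + 3.24) = 44.0, so δu/u = 0.118.
Q is then a monomial in u, q:
δQ/Q = √((δu/u)² + (3·δq/q)²) = √(0.0140 + 0.0486) = 0.250
Q = 43800, so δQ = 0.250 × 43800 = 11000.

11000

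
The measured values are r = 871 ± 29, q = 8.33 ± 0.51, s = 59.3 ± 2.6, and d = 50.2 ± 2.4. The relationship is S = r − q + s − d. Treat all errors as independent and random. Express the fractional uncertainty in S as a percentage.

3.35%

S is a linear combination, so absolute uncertainties add in quadrature:
  (δr)² = 841;  (δq)² = 0.260;  (δs)² = 6.76;  (δd)² = 5.76
δS = √(854) = 29.2
S = 872, so δS/S = 29.2/872 = 0.0335.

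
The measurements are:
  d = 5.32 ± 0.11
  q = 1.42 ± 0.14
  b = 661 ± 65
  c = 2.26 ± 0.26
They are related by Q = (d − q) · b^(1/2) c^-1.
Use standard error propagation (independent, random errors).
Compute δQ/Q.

Let u = d − q = 3.90. δu = √(δd² + δq²) = √(0.0121 + 0.0196) = 0.178, so δu/u = 0.0457.
Q is then a monomial in u, b, c:
δQ/Q = √((δu/u)² + (½·δb/b)² + (-1·δc/c)²) = √(0.00208 + 0.00242 + 0.0132) = 0.133

0.133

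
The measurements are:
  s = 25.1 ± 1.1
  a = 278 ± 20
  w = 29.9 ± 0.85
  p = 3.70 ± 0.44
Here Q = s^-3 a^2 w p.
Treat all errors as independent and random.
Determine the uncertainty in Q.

124

Each factor contributes (exponent × relative error)² to (δQ/Q)²:
  (-3·δs/s)² = (-3×0.0438)² = 0.0173;  (2·δa/a)² = (2×0.0719)² = 0.0207;  (1·δw/w)² = (1×0.0284)² = 0.000808;  (1·δp/p)² = (1×0.119)² = 0.0141
δQ/Q = √(0.0529) = 0.230
Q = 541, so δQ = 0.230 × 541 = 124.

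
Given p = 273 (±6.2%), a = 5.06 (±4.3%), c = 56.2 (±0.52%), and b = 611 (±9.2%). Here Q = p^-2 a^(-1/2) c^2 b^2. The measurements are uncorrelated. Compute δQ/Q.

0.223

Since Q is a product/quotient, work with relative uncertainties:
  (-2·δp/p)² = (-2×0.0620)² = 0.0154;  (−½·δa/a)² = (-0.5×0.0430)² = 0.000462;  (2·δc/c)² = (2×0.00520)² = 0.000108;  (2·δb/b)² = (2×0.0920)² = 0.0339
δQ/Q = √(0.0498) = 0.223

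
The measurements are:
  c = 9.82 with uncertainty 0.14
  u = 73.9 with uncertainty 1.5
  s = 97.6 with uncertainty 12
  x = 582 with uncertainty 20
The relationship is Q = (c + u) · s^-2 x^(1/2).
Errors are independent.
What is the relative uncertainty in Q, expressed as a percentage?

24.7%

Let w = c + u = 83.7. δw = √(δc² + δu²) = √(0.0196 + 2.25) = 1.51, so δw/w = 0.0180.
Q is then a monomial in w, s, x:
δQ/Q = √((δw/w)² + (-2·δs/s)² + (½·δx/x)²) = √(0.000324 + 0.0605 + 0.000295) = 0.247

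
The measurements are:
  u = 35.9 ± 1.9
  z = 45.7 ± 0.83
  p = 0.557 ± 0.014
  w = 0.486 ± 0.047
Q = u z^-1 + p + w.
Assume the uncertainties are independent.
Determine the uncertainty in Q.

Let h = u·z^-1 = 0.786. δh/h = √((1·δu/u)² + (-1·δz/z)²) = √(0.00280 + 0.000330) = 0.0560, so δh = 0.0440.
Q = h + p + w: δQ = √(δh² + δp² + δw²) = √(0.00193 + 0.000196 + 0.00221) = 0.0659

0.0659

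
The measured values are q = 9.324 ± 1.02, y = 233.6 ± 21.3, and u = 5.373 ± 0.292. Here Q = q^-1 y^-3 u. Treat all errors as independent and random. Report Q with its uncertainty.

Since Q is a product/quotient, work with relative uncertainties:
  (-1·δq/q)² = (-1×0.109)² = 0.0120;  (-3·δy/y)² = (-3×0.0912)² = 0.0748;  (1·δu/u)² = (1×0.0543)² = 0.00295
δQ/Q = √(0.0897) = 0.300
Q = 4.521e-08, so δQ = 0.300 × 4.521e-08 = 1.35e-08.

(4.521 ± 1.35) × 10^-8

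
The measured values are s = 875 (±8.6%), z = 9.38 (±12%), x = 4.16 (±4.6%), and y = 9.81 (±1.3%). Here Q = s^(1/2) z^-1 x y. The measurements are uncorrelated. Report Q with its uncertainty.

Since Q is a product/quotient, work with relative uncertainties:
  (½·δs/s)² = (0.5×0.0860)² = 0.00185;  (-1·δz/z)² = (-1×0.120)² = 0.0144;  (1·δx/x)² = (1×0.0460)² = 0.00212;  (1·δy/y)² = (1×0.0130)² = 0.000169
δQ/Q = √(0.0185) = 0.136
Q = 129, so δQ = 0.136 × 129 = 17.5.

129 ± 17.5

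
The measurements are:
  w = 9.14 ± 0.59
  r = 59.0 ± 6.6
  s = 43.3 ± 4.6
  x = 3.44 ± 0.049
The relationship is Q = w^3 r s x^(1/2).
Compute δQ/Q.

0.248

Since Q is a product/quotient, work with relative uncertainties:
  (3·δw/w)² = (3×0.0646)² = 0.0375;  (1·δr/r)² = (1×0.112)² = 0.0125;  (1·δs/s)² = (1×0.106)² = 0.0113;  (½·δx/x)² = (0.5×0.0142)² = 5.07e-05
δQ/Q = √(0.0614) = 0.248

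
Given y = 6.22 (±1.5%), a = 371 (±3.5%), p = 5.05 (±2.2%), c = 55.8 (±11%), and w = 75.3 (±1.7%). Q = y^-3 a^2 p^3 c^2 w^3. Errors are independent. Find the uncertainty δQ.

2.44e+13

Since Q is a product/quotient, work with relative uncertainties:
  (-3·δy/y)² = (-3×0.0150)² = 0.00202;  (2·δa/a)² = (2×0.0350)² = 0.00490;  (3·δp/p)² = (3×0.0220)² = 0.00436;  (2·δc/c)² = (2×0.110)² = 0.0484;  (3·δw/w)² = (3×0.0170)² = 0.00260
δQ/Q = √(0.0623) = 0.250
Q = 9.79e+13, so δQ = 0.250 × 9.79e+13 = 2.44e+13.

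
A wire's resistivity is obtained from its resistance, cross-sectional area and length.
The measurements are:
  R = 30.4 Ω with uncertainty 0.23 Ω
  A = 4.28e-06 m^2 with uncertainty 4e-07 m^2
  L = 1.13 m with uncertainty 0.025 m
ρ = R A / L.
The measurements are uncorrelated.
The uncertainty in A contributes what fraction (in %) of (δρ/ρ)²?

94.1%

(δρ/ρ)² = (1·δR/R)² + (1·δA/A)² + (-1·δL/L)²
  R term: (1×0.00757)² = 5.72e-05
  A term: (1×0.0935)² = 0.00873
  L term: (-1×0.0221)² = 0.000489
Total = 0.00928. Share from A = 0.00873/0.00928 = 0.941.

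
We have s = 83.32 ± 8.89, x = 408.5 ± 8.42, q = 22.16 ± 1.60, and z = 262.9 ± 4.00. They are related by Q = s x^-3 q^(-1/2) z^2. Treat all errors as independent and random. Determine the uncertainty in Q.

Q is a product of powers, so relative uncertainties combine in quadrature:
  (1·δs/s)² = (1×0.107)² = 0.0114;  (-3·δx/x)² = (-3×0.0206)² = 0.00382;  (−½·δq/q)² = (-0.5×0.0722)² = 0.00130;  (2·δz/z)² = (2×0.0152)² = 0.000926
δQ/Q = √(0.0174) = 0.132
Q = 0.01795, so δQ = 0.132 × 0.01795 = 0.00237.

0.00237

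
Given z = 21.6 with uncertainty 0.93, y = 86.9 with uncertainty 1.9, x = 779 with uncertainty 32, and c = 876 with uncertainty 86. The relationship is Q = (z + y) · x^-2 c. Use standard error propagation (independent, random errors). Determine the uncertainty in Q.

Let u = z + y = 108. δu = √(δz² + δy²) = √(0.865 + 3.61) = 2.12, so δu/u = 0.0195.
Q is then a monomial in u, x, c:
δQ/Q = √((δu/u)² + (-2·δx/x)² + (1·δc/c)²) = √(0.000380 + 0.00675 + 0.00964) = 0.129
Q = 0.157, so δQ = 0.129 × 0.157 = 0.0203.

0.0203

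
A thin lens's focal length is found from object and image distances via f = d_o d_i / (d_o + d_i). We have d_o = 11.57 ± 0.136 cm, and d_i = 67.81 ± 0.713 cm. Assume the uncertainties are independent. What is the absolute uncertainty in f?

∂f/∂d_o = (d_i/(d_o+d_i))² = 0.730;  ∂f/∂d_i = (d_o/(d_o+d_i))² = 0.0212
δf = √((∂f/∂d_o · δd_o)² + (∂f/∂d_i · δd_i)²) = √(0.00985 + 0.000229) = 0.100 cm

0.100 cm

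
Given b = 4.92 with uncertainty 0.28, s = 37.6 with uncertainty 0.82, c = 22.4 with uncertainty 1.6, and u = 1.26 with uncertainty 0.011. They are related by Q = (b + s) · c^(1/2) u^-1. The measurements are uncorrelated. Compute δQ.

Let w = b + s = 42.5. δw = √(δb² + δs²) = √(0.0784 + 0.672) = 0.866, so δw/w = 0.0204.
Q is then a monomial in w, c, u:
δQ/Q = √((δw/w)² + (½·δc/c)² + (-1·δu/u)²) = √(0.000415 + 0.00128 + 7.62e-05) = 0.0420
Q = 160, so δQ = 0.0420 × 160 = 6.71.

6.71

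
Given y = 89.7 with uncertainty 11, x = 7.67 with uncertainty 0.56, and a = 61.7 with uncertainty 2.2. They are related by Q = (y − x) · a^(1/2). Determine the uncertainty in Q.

87.3

Let u = y − x = 82.0. δu = √(δy² + δx²) = √(121 + 0.314) = 11.0, so δu/u = 0.134.
Q is then a monomial in u, a:
δQ/Q = √((δu/u)² + (½·δa/a)²) = √(0.0180 + 0.000318) = 0.135
Q = 644, so δQ = 0.135 × 644 = 87.3.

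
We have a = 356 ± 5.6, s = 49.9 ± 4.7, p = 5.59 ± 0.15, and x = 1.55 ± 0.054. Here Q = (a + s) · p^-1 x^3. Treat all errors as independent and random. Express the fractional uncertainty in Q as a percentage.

Let u = a + s = 406. δu = √(δa² + δs²) = √(31.4 + 22.1) = 7.31, so δu/u = 0.0180.
Q is then a monomial in u, p, x:
δQ/Q = √((δu/u)² + (-1·δp/p)² + (3·δx/x)²) = √(0.000324 + 0.000720 + 0.0109) = 0.109

10.9%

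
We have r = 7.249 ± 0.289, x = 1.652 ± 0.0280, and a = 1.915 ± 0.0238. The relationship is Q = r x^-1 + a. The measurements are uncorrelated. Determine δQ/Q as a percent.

3.04%

Let p = r·x^-1 = 4.388. δp/p = √((1·δr/r)² + (-1·δx/x)²) = √(0.00159 + 0.000287) = 0.0433, so δp = 0.190.
Q = p + a: δQ = √(δp² + δa²) = √(0.0361 + 0.000566) = 0.192
Q = 6.303, so δQ/Q = 0.192/6.303 = 0.0304.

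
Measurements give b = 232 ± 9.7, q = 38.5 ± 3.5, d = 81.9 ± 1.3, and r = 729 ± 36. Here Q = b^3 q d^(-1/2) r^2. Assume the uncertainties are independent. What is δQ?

5.19e+12

Q is a product of powers, so relative uncertainties combine in quadrature:
  (3·δb/b)² = (3×0.0418)² = 0.0157;  (1·δq/q)² = (1×0.0909)² = 0.00826;  (−½·δd/d)² = (-0.5×0.0159)² = 6.3e-05;  (2·δr/r)² = (2×0.0494)² = 0.00975
δQ/Q = √(0.0338) = 0.184
Q = 2.82e+13, so δQ = 0.184 × 2.82e+13 = 5.19e+12.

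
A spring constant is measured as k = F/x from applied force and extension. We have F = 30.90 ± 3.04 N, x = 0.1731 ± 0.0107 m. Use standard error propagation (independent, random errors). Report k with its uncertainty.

Products/powers → add relative errors in quadrature, weighted by exponent:
  (1·δF/F)² = (1×0.0984)² = 0.00968;  (-1·δx/x)² = (-1×0.0618)² = 0.00382
δk/k = √(0.0135) = 0.116
k = 178.5 N/m, so δk = 0.116 × 178.5 = 20.7 N/m.

178.5 ± 20.7 N/m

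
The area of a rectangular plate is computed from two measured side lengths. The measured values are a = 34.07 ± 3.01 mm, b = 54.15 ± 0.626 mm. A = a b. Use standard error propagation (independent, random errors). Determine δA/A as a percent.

8.91%

Since A is a product/quotient, work with relative uncertainties:
  (1·δa/a)² = (1×0.0883)² = 0.00781;  (1·δb/b)² = (1×0.0116)² = 0.000134
δA/A = √(0.00794) = 0.0891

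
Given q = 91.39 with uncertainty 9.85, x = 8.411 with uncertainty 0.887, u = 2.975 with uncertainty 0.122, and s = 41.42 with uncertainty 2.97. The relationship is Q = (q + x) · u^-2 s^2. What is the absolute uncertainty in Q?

Let w = q + x = 99.80. δw = √(δq² + δx²) = √(97.0 + 0.787) = 9.89, so δw/w = 0.0991.
Q is then a monomial in w, u, s:
δQ/Q = √((δw/w)² + (-2·δu/u)² + (2·δs/s)²) = √(0.00982 + 0.00673 + 0.0206) = 0.193
Q = 19350, so δQ = 0.193 × 19350 = 3730.

3730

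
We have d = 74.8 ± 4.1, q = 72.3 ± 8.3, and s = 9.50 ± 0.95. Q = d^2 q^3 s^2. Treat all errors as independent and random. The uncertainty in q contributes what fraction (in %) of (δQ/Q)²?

69.5%

(δQ/Q)² = (2·δd/d)² + (3·δq/q)² + (2·δs/s)²
  d term: (2×0.0548)² = 0.0120
  q term: (3×0.115)² = 0.119
  s term: (2×0.100)² = 0.0400
Total = 0.171. Share from q = 0.119/0.171 = 0.695.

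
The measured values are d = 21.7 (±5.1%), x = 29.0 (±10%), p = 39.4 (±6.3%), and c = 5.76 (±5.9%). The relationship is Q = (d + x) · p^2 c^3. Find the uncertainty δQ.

Let u = d + x = 50.7. δu = √(δd² + δx²) = √(1.22 + 8.41) = 3.10, so δu/u = 0.0612.
Q is then a monomial in u, p, c:
δQ/Q = √((δu/u)² + (2·δp/p)² + (3·δc/c)²) = √(0.00375 + 0.0159 + 0.0313) = 0.226
Q = 1.5e+07, so δQ = 0.226 × 1.5e+07 = 3.4e+06.

3.4e+06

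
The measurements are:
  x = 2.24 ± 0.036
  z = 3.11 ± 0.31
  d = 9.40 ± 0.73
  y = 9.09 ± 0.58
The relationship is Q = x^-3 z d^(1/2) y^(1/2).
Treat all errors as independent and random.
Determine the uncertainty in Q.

For a monomial Q ∝ x^-3, z, d^(1/2), y^(1/2), fractional errors add in quadrature:
  (-3·δx/x)² = (-3×0.0161)² = 0.00232;  (1·δz/z)² = (1×0.0997)² = 0.00994;  (½·δd/d)² = (0.5×0.0777)² = 0.00151;  (½·δy/y)² = (0.5×0.0638)² = 0.00102
δQ/Q = √(0.0148) = 0.122
Q = 2.56, so δQ = 0.122 × 2.56 = 0.311.

0.311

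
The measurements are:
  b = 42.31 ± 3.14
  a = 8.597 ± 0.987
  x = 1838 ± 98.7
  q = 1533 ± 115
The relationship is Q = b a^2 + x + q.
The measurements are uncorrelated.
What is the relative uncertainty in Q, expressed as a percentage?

Let p = b·a^2 = 3127. δp/p = √((1·δb/b)² + (2·δa/a)²) = √(0.00551 + 0.0527) = 0.241, so δp = 755.
Q = p + x + q: δQ = √(δp² + δx² + δq²) = √(5.69e+05 + 9740 + 13200) = 770
Q = 6498, so δQ/Q = 770/6498 = 0.118.

11.8%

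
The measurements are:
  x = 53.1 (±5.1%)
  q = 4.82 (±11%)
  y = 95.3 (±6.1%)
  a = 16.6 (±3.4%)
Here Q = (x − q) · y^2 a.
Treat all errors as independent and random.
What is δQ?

1.01e+06

Let u = x − q = 48.3. δu = √(δx² + δq²) = √(7.33 + 0.281) = 2.76, so δu/u = 0.0572.
Q is then a monomial in u, y, a:
δQ/Q = √((δu/u)² + (2·δy/y)² + (1·δa/a)²) = √(0.00327 + 0.0149 + 0.00116) = 0.139
Q = 7.28e+06, so δQ = 0.139 × 7.28e+06 = 1.01e+06.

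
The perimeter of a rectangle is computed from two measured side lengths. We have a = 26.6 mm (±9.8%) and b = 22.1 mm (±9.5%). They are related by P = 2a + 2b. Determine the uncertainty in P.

6.69 mm

Each term contributes (cᵢ δxᵢ)² to (δP)²:
  (2·δa)² = 27.2;  (2·δb)² = 17.6
δP = √(44.8) = 6.69 mm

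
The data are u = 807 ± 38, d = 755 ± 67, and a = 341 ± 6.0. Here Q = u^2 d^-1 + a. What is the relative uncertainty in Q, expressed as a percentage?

9.29%

Let p = u^2·d^-1 = 863. δp/p = √((2·δu/u)² + (-1·δd/d)²) = √(0.00887 + 0.00788) = 0.129, so δp = 112.
Q = p + a: δQ = √(δp² + δa²) = √(12500 + 36.0) = 112
Q = 1200, so δQ/Q = 112/1200 = 0.0929.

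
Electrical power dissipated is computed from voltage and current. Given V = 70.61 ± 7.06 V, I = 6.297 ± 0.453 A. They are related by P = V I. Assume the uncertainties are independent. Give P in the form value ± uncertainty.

444.6 ± 54.8 W

Each factor contributes (exponent × relative error)² to (δP/P)²:
  (1·δV/V)² = (1×0.1000)² = 0.01000;  (1·δI/I)² = (1×0.0719)² = 0.00518
δP/P = √(0.0152) = 0.123
P = 444.6 W, so δP = 0.123 × 444.6 = 54.8 W.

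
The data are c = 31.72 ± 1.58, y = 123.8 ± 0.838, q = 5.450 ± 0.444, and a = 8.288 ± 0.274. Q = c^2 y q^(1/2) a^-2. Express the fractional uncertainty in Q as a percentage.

12.6%

Relative error in a monomial: (δQ/Q)² = Σ (nᵢ · δxᵢ/xᵢ)².
  (2·δc/c)² = (2×0.0498)² = 0.00992;  (1·δy/y)² = (1×0.00677)² = 4.58e-05;  (½·δq/q)² = (0.5×0.0815)² = 0.00166;  (-2·δa/a)² = (-2×0.0331)² = 0.00437
δQ/Q = √(0.0160) = 0.126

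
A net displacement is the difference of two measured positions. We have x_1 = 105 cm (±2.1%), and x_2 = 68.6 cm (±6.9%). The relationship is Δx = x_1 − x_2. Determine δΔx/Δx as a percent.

14.3%

Δx is a linear combination, so absolute uncertainties add in quadrature:
  (δx_1)² = 4.86;  (δx_2)² = 22.4
δΔx = √(27.3) = 5.22 cm
Δx = 36.4 cm, so δΔx/Δx = 5.22/36.4 = 0.143.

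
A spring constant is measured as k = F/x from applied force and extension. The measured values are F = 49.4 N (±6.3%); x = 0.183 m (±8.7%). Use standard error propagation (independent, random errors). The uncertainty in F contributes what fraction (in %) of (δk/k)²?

34.4%

(δk/k)² = (1·δF/F)² + (-1·δx/x)²
  F term: (1×0.0630)² = 0.00397
  x term: (-1×0.0870)² = 0.00757
Total = 0.0115. Share from F = 0.00397/0.0115 = 0.344.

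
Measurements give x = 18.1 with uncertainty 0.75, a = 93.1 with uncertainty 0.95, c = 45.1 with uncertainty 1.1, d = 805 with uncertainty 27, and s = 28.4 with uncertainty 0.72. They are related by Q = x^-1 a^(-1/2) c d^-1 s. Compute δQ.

Each factor contributes (exponent × relative error)² to (δQ/Q)²:
  (-1·δx/x)² = (-1×0.0414)² = 0.00172;  (−½·δa/a)² = (-0.5×0.0102)² = 2.6e-05;  (1·δc/c)² = (1×0.0244)² = 0.000595;  (-1·δd/d)² = (-1×0.0335)² = 0.00112;  (1·δs/s)² = (1×0.0254)² = 0.000643
δQ/Q = √(0.00411) = 0.0641
Q = 0.00911, so δQ = 0.0641 × 0.00911 = 0.000584.

0.000584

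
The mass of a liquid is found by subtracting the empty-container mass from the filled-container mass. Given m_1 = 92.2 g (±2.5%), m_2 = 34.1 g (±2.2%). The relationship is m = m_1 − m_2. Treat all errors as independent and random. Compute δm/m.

Each term contributes (cᵢ δxᵢ)² to (δm)²:
  (δm_1)² = 5.31;  (δm_2)² = 0.563
δm = √(5.88) = 2.42 g
m = 58.1 g, so δm/m = 2.42/58.1 = 0.0417.

0.0417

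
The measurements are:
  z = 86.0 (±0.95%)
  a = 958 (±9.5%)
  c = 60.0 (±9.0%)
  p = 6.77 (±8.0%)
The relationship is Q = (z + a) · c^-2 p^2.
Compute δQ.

Let u = z + a = 1040. δu = √(δz² + δa²) = √(0.667 + 8280) = 91.0, so δu/u = 0.0872.
Q is then a monomial in u, c, p:
δQ/Q = √((δu/u)² + (-2·δc/c)² + (2·δp/p)²) = √(0.00760 + 0.0324 + 0.0256) = 0.256
Q = 13.3, so δQ = 0.256 × 13.3 = 3.40.

3.40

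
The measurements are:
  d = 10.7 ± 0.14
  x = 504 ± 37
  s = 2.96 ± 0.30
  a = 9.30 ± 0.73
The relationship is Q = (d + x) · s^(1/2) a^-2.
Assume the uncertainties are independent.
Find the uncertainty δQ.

1.84

Let u = d + x = 515. δu = √(δd² + δx²) = √(0.0196 + 1370) = 37.0, so δu/u = 0.0719.
Q is then a monomial in u, s, a:
δQ/Q = √((δu/u)² + (½·δs/s)² + (-2·δa/a)²) = √(0.00517 + 0.00257 + 0.0246) = 0.180
Q = 10.2, so δQ = 0.180 × 10.2 = 1.84.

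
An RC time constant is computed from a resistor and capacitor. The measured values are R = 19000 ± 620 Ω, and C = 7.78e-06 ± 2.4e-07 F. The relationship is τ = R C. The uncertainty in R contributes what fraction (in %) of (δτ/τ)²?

(δτ/τ)² = (1·δR/R)² + (1·δC/C)²
  R term: (1×0.0326)² = 0.00106
  C term: (1×0.0308)² = 0.000952
Total = 0.00202. Share from R = 0.00106/0.00202 = 0.528.

52.8%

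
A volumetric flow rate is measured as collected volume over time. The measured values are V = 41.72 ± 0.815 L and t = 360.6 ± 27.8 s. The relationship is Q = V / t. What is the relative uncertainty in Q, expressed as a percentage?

7.95%

Relative error in a monomial: (δQ/Q)² = Σ (nᵢ · δxᵢ/xᵢ)².
  (1·δV/V)² = (1×0.0195)² = 0.000382;  (-1·δt/t)² = (-1×0.0771)² = 0.00594
δQ/Q = √(0.00633) = 0.0795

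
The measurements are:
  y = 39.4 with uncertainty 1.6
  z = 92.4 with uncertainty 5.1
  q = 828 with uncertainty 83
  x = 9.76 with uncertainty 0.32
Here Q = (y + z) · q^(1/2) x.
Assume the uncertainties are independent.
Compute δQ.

Let u = y + z = 132. δu = √(δy² + δz²) = √(2.56 + 26.0) = 5.35, so δu/u = 0.0406.
Q is then a monomial in u, q, x:
δQ/Q = √((δu/u)² + (½·δq/q)² + (1·δx/x)²) = √(0.00164 + 0.00251 + 0.00107) = 0.0723
Q = 37000, so δQ = 0.0723 × 37000 = 2680.

2680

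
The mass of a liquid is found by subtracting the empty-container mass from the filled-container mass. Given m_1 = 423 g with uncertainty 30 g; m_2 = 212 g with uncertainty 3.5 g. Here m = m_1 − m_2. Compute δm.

Absolute uncertainties add in quadrature for a linear combination:
  (δm_1)² = 900;  (δm_2)² = 12.2
δm = √(912) = 30.2 g

30.2 g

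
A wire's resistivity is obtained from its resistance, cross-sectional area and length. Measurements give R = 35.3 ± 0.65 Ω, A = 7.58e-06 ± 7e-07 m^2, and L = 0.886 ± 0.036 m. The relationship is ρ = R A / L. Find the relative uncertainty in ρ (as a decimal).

For a monomial ρ ∝ R, A, L^-1, fractional errors add in quadrature:
  (1·δR/R)² = (1×0.0184)² = 0.000339;  (1·δA/A)² = (1×0.0923)² = 0.00853;  (-1·δL/L)² = (-1×0.0406)² = 0.00165
δρ/ρ = √(0.0105) = 0.103

0.103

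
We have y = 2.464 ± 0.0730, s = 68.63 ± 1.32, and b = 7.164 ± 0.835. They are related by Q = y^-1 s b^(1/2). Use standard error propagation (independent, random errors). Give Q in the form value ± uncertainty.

Since Q is a product/quotient, work with relative uncertainties:
  (-1·δy/y)² = (-1×0.0296)² = 0.000878;  (1·δs/s)² = (1×0.0192)² = 0.000370;  (½·δb/b)² = (0.5×0.117)² = 0.00340
δQ/Q = √(0.00464) = 0.0681
Q = 74.55, so δQ = 0.0681 × 74.55 = 5.08.

74.55 ± 5.08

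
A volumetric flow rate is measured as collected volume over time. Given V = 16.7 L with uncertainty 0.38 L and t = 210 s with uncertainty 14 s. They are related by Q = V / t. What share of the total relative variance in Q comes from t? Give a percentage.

89.6%

(δQ/Q)² = (1·δV/V)² + (-1·δt/t)²
  V term: (1×0.0228)² = 0.000518
  t term: (-1×0.0667)² = 0.00444
Total = 0.00496. Share from t = 0.00444/0.00496 = 0.896.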